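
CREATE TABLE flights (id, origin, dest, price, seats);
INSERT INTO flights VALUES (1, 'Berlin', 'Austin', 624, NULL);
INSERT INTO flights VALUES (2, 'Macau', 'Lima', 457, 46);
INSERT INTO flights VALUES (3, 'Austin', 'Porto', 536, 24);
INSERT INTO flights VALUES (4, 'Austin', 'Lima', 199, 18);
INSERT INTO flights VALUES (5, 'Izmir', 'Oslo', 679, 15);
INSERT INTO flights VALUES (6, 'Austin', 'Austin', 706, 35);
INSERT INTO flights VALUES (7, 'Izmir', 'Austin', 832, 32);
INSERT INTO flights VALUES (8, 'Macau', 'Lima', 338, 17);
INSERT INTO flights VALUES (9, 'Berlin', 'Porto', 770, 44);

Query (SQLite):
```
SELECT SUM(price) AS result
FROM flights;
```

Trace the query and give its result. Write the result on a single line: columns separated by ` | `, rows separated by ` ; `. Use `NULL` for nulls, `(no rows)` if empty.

5141

All price values: [624, 457, 536, 199, 679, 706, 832, 338, 770].
SUM of non-NULL values = 5141.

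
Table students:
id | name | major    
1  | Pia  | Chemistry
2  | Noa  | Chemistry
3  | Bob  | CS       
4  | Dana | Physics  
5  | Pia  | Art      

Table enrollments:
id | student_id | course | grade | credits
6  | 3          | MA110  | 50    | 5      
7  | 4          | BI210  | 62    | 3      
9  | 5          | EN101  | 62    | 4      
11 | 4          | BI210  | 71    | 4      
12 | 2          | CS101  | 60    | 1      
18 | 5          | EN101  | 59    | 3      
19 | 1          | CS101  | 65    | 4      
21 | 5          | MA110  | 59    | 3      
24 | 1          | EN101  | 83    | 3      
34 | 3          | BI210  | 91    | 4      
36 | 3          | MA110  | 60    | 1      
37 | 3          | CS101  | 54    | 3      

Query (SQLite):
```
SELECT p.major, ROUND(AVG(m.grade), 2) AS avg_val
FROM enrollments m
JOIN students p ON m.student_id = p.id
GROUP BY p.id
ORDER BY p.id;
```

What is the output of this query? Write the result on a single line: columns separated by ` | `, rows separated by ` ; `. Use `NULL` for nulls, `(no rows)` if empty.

Join each enrollments row to its students via student_id.
Group joined rows by students.id; compute ROUND(AVG(m.grade), 2) per group.
  1: ids {19, 24} → ROUND(AVG(m.grade), 2)=74
  2: ids {12} → ROUND(AVG(m.grade), 2)=60
  3: ids {6, 34, 36, 37} → ROUND(AVG(m.grade), 2)=63.75
  4: ids {7, 11} → ROUND(AVG(m.grade), 2)=66.5
  5: ids {9, 18, 21} → ROUND(AVG(m.grade), 2)=60

Chemistry | 74 ; Chemistry | 60 ; CS | 63.75 ; Physics | 66.5 ; Art | 60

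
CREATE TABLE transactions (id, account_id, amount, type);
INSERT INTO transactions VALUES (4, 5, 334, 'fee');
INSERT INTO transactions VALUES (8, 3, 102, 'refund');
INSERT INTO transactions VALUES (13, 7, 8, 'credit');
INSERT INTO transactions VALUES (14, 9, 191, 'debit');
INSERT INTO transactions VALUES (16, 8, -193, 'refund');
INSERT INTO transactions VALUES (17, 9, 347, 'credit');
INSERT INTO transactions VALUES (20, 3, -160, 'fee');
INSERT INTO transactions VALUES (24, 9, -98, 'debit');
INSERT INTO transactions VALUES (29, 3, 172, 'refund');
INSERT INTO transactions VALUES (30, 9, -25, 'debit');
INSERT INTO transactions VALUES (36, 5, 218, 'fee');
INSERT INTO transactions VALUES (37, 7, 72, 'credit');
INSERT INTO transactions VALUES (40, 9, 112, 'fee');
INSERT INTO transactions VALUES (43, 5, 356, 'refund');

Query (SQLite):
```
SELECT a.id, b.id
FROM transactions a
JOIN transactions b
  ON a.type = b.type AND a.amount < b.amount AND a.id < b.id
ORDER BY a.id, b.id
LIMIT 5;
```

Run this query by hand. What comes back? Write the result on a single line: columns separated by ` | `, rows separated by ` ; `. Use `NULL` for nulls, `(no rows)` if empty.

Pairs (a,b) with same type, a.amount < b.amount, a.id < b.id.
type groups: credit:{13,17,37} debit:{14,24,30} fee:{4,20,36,40} refund:{8,16,29,43}
Ordered by (a.id, b.id); first 5.

8 | 29 ; 8 | 43 ; 13 | 17 ; 13 | 37 ; 16 | 29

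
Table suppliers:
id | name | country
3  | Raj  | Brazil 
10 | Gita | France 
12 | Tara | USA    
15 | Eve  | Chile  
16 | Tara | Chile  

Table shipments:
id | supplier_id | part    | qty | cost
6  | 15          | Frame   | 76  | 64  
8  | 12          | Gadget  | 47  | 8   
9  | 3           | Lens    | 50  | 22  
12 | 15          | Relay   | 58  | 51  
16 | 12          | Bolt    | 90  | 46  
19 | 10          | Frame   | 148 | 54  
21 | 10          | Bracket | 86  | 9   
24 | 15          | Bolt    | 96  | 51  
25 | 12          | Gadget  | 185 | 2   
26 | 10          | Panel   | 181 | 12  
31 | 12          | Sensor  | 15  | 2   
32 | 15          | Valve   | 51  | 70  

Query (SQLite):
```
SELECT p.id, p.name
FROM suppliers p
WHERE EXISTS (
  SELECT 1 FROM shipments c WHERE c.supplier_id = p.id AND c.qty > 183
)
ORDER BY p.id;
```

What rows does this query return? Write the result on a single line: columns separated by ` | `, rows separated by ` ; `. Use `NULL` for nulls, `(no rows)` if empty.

12 | Tara

For each suppliers row, check whether any shipments with matching supplier_id has qty > 183.
Keep rows where that is true.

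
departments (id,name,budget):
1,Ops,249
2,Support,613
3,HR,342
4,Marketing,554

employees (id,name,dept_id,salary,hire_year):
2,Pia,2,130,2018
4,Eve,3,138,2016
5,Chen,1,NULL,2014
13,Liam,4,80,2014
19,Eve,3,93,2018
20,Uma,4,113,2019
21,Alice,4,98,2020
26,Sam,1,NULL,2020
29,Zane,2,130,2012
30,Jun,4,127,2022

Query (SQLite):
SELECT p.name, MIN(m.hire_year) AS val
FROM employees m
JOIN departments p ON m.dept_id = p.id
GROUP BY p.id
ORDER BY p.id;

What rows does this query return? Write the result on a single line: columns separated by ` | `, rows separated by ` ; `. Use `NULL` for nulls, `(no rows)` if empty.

Join each employees row to its departments via dept_id.
Group joined rows by departments.id; compute MIN(m.hire_year) per group.
  1: ids {5, 26} → MIN(m.hire_year)=2014
  2: ids {2, 29} → MIN(m.hire_year)=2012
  3: ids {4, 19} → MIN(m.hire_year)=2016
  4: ids {13, 20, 21, 30} → MIN(m.hire_year)=2014

Ops | 2014 ; Support | 2012 ; HR | 2016 ; Marketing | 2014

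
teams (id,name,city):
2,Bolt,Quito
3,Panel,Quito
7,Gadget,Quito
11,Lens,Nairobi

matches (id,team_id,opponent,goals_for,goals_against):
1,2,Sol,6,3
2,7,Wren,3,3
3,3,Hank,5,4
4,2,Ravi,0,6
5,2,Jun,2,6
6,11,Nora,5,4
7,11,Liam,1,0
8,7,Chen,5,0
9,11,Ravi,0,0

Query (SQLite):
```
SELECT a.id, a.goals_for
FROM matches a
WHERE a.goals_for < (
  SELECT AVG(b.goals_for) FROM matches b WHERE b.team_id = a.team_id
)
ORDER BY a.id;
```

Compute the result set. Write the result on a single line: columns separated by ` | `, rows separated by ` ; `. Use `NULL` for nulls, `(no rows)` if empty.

2 | 3 ; 4 | 0 ; 5 | 2 ; 7 | 1 ; 9 | 0

For each matches row a, compute AVG(goals_for) over rows sharing a.team_id.
Keep row a if a.goals_for < that per-group AVG.
  team_id=2: AVG(goals_for) = 2.666667
  team_id=3: AVG(goals_for) = 5.0
  team_id=7: AVG(goals_for) = 4.0
  team_id=11: AVG(goals_for) = 2.0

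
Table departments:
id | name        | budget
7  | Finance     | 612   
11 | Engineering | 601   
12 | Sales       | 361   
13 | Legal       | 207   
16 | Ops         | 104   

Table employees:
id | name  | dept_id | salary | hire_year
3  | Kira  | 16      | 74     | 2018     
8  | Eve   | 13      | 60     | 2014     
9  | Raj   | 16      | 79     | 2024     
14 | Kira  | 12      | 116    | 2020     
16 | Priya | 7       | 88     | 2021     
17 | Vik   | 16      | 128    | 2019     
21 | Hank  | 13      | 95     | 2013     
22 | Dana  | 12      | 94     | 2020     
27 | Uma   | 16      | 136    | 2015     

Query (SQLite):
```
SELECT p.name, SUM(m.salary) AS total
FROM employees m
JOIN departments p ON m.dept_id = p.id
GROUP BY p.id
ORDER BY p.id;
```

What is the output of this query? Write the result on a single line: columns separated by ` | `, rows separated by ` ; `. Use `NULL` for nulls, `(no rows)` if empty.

Join each employees row to its departments via dept_id.
Group joined rows by departments.id; compute SUM(m.salary) per group.
  7: ids {16} → SUM(m.salary)=88
  12: ids {14, 22} → SUM(m.salary)=210
  13: ids {8, 21} → SUM(m.salary)=155
  16: ids {3, 9, 17, 27} → SUM(m.salary)=417

Finance | 88 ; Sales | 210 ; Legal | 155 ; Ops | 417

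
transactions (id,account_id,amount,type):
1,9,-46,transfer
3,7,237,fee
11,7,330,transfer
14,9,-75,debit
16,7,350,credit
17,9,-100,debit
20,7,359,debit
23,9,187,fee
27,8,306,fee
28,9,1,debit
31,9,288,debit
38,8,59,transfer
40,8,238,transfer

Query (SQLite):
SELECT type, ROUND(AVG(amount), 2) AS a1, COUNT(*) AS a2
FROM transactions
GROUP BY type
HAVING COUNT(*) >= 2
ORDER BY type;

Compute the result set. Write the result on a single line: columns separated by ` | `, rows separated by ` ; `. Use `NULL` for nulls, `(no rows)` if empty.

debit | 94.6 | 5 ; fee | 243.33 | 3 ; transfer | 145.25 | 4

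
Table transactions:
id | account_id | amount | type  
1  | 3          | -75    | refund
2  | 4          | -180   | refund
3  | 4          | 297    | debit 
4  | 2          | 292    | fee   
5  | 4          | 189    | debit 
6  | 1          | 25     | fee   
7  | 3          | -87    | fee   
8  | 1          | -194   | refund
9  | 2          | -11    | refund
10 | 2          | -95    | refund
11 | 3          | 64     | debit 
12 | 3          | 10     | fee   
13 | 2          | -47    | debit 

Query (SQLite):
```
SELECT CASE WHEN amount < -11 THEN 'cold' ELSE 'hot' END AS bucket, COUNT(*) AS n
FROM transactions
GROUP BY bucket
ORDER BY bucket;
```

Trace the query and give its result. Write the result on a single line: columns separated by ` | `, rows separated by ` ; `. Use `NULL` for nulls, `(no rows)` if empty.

cold | 6 ; hot | 7

Bucket rows by amount < -11 → 'cold' else 'hot'; count each bucket.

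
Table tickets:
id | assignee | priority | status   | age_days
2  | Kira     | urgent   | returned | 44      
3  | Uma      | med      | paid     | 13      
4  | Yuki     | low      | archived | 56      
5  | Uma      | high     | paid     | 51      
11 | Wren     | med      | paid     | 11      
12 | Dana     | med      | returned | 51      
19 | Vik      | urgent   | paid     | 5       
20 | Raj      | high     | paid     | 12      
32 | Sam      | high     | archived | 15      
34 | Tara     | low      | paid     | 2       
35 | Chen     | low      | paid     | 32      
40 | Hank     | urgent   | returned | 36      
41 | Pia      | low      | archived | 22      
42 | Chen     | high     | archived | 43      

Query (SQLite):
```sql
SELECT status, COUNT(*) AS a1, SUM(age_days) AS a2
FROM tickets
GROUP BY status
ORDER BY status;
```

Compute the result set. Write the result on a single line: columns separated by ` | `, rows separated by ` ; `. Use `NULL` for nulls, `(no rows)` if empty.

archived | 4 | 136 ; paid | 7 | 126 ; returned | 3 | 131

Group tickets by status.
Per group compute: COUNT(*), SUM(age_days).
  archived: ids {4, 32, 41, 42} → COUNT(*)=4, SUM(age_days)=136
  paid: ids {3, 5, 11, 19, 20, 34, 35} → COUNT(*)=7, SUM(age_days)=126
  returned: ids {2, 12, 40} → COUNT(*)=3, SUM(age_days)=131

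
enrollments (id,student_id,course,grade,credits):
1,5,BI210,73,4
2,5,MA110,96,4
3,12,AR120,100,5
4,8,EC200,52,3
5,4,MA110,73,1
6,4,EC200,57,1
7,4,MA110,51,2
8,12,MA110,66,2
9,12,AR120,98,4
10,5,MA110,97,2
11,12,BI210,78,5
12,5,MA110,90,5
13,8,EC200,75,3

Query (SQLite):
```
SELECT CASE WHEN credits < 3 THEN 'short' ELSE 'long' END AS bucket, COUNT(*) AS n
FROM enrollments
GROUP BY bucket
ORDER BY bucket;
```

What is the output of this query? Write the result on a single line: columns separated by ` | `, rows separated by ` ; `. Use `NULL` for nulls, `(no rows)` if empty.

long | 8 ; short | 5

Bucket rows by credits < 3 → 'short' else 'long'; count each bucket.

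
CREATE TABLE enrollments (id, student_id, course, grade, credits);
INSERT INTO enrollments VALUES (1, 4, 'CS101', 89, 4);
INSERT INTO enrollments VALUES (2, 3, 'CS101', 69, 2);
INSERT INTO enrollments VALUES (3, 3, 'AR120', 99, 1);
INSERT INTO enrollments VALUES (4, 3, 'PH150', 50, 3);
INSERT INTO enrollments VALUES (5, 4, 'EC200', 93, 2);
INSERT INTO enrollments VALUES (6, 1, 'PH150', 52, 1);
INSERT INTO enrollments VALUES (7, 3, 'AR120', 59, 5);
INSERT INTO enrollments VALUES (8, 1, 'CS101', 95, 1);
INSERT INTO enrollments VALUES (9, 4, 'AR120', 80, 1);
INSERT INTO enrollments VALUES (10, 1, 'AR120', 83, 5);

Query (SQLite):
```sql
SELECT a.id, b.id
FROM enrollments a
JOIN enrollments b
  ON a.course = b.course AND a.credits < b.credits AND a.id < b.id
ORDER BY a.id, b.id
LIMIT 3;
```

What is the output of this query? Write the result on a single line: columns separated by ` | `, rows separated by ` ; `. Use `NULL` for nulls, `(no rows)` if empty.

Pairs (a,b) with same course, a.credits < b.credits, a.id < b.id.
course groups: AR120:{3,7,9,10} CS101:{1,2,8} EC200:{5} PH150:{4,6}
Ordered by (a.id, b.id); first 3.

3 | 7 ; 3 | 10 ; 9 | 10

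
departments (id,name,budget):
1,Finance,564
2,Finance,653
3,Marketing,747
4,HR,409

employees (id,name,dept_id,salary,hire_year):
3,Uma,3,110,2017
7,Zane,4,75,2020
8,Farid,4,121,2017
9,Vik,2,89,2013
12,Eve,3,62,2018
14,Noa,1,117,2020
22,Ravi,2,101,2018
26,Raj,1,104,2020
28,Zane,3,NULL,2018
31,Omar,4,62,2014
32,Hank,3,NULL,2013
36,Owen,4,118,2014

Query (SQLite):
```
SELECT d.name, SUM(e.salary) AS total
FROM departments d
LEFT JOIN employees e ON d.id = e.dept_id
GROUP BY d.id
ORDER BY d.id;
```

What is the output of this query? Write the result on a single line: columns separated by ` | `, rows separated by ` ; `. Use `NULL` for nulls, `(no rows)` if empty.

LEFT JOIN keeps every departments row; unmatched ones get NULL for employees columns.
Group by departments.id and compute SUM(e.salary). SUM over an all-NULL group is NULL.
  1: ids {14, 26} → SUM(e.salary)=221
  2: ids {9, 22} → SUM(e.salary)=190
  3: ids {3, 12, 28, 32} → SUM(e.salary)=172
  4: ids {7, 8, 31, 36} → SUM(e.salary)=376

Finance | 221 ; Finance | 190 ; Marketing | 172 ; HR | 376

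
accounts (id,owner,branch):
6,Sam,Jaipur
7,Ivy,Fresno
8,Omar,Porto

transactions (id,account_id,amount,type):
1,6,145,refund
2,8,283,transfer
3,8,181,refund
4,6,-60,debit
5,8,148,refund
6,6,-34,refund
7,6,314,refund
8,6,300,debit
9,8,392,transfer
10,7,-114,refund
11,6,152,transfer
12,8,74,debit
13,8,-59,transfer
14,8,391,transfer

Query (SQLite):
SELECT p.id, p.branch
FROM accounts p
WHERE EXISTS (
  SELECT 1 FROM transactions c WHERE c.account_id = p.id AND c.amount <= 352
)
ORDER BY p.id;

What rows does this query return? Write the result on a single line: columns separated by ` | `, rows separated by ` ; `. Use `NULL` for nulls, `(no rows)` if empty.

6 | Jaipur ; 7 | Fresno ; 8 | Porto

For each accounts row, check whether any transactions with matching account_id has amount <= 352.
Keep rows where that is true.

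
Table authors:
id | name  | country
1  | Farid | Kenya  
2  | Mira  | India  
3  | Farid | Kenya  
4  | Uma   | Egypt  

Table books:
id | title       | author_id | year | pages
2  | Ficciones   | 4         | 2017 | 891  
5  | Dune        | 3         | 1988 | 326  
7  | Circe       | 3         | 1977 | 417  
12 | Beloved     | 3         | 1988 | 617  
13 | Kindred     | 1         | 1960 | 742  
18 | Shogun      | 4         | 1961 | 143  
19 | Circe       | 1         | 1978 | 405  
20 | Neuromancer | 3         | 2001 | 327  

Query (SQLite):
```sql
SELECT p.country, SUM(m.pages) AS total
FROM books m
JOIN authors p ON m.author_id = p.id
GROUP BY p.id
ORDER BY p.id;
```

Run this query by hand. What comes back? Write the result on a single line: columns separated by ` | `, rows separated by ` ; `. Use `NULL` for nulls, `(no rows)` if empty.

Kenya | 1147 ; Kenya | 1687 ; Egypt | 1034

Join each books row to its authors via author_id.
Group joined rows by authors.id; compute SUM(m.pages) per group.
  1: ids {13, 19} → SUM(m.pages)=1147
  3: ids {5, 7, 12, 20} → SUM(m.pages)=1687
  4: ids {2, 18} → SUM(m.pages)=1034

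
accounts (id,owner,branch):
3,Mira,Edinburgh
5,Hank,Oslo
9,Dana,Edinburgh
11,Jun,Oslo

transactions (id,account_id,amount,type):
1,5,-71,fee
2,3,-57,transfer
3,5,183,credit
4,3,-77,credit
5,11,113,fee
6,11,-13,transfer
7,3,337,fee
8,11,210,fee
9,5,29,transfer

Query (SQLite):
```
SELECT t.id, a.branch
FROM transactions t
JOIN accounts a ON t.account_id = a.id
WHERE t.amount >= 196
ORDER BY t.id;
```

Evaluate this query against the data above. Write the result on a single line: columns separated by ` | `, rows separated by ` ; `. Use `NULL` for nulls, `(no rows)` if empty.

7 | Edinburgh ; 8 | Oslo

Each transactions row matches the accounts row where account_id = accounts.id.
Then keep rows with t.amount >= 196.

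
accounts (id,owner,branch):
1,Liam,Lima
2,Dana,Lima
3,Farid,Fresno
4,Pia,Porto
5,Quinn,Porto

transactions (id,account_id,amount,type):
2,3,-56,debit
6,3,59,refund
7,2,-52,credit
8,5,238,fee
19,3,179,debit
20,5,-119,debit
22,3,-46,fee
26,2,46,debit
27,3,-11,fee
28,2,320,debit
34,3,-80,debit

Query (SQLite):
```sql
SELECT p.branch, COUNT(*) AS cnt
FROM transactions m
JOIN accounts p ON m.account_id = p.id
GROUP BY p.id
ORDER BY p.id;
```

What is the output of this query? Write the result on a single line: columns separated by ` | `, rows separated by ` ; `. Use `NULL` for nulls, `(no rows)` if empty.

Lima | 3 ; Fresno | 6 ; Porto | 2

Join each transactions row to its accounts via account_id.
Group joined rows by accounts.id; compute COUNT(*) per group.
  2: ids {7, 26, 28} → COUNT(*)=3
  3: ids {2, 6, 19, 22, 27, 34} → COUNT(*)=6
  5: ids {8, 20} → COUNT(*)=2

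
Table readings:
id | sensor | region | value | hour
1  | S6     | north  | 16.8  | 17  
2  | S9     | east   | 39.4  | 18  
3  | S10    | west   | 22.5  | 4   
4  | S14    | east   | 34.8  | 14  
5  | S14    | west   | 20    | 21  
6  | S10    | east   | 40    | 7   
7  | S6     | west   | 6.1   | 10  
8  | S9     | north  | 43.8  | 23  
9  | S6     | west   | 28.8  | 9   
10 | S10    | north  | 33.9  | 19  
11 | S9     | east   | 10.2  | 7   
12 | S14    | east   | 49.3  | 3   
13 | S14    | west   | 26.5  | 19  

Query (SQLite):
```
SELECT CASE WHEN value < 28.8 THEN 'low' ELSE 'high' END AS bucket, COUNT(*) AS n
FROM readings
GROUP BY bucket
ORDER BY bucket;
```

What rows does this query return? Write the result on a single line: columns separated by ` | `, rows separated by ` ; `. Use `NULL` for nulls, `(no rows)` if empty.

Bucket rows by value < 28.8 → 'low' else 'high'; count each bucket.

high | 7 ; low | 6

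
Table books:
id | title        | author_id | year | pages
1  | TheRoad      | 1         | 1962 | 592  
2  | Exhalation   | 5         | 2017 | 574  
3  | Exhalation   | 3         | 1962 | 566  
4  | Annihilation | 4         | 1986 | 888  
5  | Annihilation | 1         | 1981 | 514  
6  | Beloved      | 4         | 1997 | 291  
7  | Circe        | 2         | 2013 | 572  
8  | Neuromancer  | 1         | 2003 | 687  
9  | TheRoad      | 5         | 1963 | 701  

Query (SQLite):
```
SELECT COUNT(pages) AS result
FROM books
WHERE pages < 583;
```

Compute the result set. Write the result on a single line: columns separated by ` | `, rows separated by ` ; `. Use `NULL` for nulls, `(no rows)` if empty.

Rows where pages < 583 → pages values: [574, 566, 514, 291, 572].
COUNT(pages) counts non-NULL values → 5.

5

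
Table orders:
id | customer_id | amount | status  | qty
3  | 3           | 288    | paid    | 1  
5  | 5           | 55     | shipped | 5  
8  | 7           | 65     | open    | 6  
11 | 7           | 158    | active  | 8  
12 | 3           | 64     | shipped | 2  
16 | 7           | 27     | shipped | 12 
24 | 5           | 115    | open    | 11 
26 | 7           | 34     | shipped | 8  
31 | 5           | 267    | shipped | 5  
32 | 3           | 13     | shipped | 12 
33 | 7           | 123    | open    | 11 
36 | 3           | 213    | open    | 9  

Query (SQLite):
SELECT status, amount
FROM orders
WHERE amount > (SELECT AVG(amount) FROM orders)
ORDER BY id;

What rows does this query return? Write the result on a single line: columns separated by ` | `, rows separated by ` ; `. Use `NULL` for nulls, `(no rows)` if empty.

paid | 288 ; active | 158 ; shipped | 267 ; open | 123 ; open | 213

Scalar subquery: AVG(amount) over all orders rows = 118.5.
Keep rows where amount > that value.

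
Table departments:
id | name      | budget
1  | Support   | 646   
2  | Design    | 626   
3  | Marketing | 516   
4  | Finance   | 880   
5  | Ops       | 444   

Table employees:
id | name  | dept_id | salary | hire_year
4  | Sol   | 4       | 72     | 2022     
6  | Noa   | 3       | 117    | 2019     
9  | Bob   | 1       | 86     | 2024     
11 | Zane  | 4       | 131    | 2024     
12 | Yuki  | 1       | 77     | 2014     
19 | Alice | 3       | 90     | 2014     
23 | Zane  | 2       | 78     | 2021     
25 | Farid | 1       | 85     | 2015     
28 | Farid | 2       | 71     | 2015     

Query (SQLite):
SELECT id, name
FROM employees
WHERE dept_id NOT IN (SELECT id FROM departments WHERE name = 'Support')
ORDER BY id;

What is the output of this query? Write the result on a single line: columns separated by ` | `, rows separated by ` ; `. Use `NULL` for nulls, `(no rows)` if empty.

4 | Sol ; 6 | Noa ; 11 | Zane ; 19 | Alice ; 23 | Zane ; 28 | Farid

Inner query: departments.id where name = 'Support'.
Outer: keep employees rows whose dept_id is not in that set.
Inner query → {1}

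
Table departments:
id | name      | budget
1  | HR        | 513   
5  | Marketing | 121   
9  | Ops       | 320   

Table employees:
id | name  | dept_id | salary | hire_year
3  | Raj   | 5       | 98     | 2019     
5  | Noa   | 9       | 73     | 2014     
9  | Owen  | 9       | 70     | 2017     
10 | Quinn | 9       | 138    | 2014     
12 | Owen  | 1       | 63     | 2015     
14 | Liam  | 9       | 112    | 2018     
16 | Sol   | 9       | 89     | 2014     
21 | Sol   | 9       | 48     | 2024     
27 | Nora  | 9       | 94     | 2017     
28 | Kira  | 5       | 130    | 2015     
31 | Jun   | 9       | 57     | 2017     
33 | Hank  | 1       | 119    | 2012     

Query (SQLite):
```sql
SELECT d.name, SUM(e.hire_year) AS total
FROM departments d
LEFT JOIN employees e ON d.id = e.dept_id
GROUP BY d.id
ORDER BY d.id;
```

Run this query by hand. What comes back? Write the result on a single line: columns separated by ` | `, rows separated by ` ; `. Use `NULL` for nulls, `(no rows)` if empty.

LEFT JOIN keeps every departments row; unmatched ones get NULL for employees columns.
Group by departments.id and compute SUM(e.hire_year). SUM over an all-NULL group is NULL.
  1: ids {12, 33} → SUM(e.hire_year)=4027
  5: ids {3, 28} → SUM(e.hire_year)=4034
  9: ids {5, 9, 10, 14, 16, 21, 27, 31} → SUM(e.hire_year)=16135

HR | 4027 ; Marketing | 4034 ; Ops | 16135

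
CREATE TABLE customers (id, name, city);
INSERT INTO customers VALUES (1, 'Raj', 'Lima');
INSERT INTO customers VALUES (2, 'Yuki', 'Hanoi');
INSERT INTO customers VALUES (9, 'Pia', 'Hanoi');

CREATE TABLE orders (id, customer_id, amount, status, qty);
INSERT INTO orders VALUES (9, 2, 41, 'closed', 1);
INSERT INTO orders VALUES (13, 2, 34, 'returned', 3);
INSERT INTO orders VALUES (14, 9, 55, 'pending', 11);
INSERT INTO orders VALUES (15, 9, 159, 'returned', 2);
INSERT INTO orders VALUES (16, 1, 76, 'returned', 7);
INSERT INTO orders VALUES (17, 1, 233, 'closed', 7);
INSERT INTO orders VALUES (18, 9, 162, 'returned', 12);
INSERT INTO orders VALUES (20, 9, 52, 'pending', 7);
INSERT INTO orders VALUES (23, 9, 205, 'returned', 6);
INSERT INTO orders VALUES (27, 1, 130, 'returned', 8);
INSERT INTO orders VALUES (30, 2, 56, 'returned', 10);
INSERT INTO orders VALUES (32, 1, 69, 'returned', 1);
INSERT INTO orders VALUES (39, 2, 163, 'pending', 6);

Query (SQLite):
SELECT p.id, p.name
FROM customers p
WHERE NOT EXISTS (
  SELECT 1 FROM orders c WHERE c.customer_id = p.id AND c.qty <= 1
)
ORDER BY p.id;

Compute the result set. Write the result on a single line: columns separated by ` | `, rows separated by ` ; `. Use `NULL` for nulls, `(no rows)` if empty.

For each customers row, check whether any orders with matching customer_id has qty <= 1.
Keep rows where that is false.

9 | Pia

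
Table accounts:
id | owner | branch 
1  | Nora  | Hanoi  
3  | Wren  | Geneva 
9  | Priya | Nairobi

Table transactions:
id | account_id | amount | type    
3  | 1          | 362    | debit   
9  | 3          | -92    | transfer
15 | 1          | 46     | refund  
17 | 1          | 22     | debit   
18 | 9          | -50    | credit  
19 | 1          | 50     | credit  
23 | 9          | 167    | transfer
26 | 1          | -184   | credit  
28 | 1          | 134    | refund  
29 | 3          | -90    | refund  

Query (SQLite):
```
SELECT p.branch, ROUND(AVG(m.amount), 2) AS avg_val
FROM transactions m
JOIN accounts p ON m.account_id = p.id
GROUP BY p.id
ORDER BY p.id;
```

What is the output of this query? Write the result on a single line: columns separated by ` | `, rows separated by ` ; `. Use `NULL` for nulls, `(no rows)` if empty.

Hanoi | 71.67 ; Geneva | -91 ; Nairobi | 58.5

Join each transactions row to its accounts via account_id.
Group joined rows by accounts.id; compute ROUND(AVG(m.amount), 2) per group.
  1: ids {3, 15, 17, 19, 26, 28} → ROUND(AVG(m.amount), 2)=71.67
  3: ids {9, 29} → ROUND(AVG(m.amount), 2)=-91
  9: ids {18, 23} → ROUND(AVG(m.amount), 2)=58.5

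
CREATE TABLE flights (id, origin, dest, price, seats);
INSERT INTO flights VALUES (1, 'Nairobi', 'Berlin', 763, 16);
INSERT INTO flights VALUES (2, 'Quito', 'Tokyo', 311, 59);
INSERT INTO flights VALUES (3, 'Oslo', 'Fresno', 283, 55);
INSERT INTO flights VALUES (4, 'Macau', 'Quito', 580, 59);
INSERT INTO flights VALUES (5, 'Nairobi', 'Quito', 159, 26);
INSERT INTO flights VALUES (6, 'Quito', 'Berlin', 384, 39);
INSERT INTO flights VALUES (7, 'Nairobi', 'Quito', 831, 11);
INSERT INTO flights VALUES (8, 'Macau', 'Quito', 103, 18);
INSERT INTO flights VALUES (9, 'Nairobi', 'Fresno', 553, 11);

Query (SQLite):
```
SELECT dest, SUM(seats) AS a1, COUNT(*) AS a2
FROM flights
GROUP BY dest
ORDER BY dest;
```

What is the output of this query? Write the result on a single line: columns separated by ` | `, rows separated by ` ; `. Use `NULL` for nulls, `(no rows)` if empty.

Berlin | 55 | 2 ; Fresno | 66 | 2 ; Quito | 114 | 4 ; Tokyo | 59 | 1

Group flights by dest.
Per group compute: SUM(seats), COUNT(*).
  Berlin: ids {1, 6} → SUM(seats)=55, COUNT(*)=2
  Fresno: ids {3, 9} → SUM(seats)=66, COUNT(*)=2
  Quito: ids {4, 5, 7, 8} → SUM(seats)=114, COUNT(*)=4
  Tokyo: ids {2} → SUM(seats)=59, COUNT(*)=1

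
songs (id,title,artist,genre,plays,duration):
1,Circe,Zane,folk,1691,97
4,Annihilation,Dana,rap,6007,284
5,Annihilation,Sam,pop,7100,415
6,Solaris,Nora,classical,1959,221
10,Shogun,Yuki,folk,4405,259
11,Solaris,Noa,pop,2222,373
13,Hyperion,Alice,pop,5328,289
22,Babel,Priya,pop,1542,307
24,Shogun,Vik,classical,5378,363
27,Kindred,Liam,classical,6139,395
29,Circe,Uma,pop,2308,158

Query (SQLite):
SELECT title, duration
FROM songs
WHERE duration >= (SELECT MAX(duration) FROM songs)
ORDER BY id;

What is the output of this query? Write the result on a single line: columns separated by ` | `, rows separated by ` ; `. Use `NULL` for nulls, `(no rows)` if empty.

Annihilation | 415

Scalar subquery: MAX(duration) over all songs rows = 415.
Keep rows where duration >= that value.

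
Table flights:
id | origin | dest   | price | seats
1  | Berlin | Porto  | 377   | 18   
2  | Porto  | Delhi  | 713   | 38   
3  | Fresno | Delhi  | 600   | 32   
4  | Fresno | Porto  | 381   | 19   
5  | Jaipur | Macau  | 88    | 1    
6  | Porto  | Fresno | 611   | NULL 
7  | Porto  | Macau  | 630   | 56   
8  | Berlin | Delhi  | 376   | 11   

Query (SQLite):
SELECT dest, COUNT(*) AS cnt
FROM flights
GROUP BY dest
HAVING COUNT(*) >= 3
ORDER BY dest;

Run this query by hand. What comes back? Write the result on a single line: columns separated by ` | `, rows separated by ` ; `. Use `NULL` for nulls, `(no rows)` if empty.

Delhi | 3

Partition flights by dest; compute COUNT(*) within each group.
HAVING: keep groups with count ≥ 3.
  Delhi: ids {2, 3, 8} → COUNT(*)=3
  Fresno: ids {6} → COUNT(*)=1
  Macau: ids {5, 7} → COUNT(*)=2
  Porto: ids {1, 4} → COUNT(*)=2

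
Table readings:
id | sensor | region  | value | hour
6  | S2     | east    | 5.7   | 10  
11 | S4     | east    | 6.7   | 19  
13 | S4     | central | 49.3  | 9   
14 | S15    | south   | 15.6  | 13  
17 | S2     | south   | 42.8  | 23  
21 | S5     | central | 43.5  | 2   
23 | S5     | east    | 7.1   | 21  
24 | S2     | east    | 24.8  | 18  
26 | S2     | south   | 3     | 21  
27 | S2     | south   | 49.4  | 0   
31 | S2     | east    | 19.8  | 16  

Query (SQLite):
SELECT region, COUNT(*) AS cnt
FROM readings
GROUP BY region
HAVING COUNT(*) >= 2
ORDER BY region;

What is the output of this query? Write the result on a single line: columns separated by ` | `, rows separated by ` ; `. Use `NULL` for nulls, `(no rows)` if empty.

central | 2 ; east | 5 ; south | 4

Partition readings by region; compute COUNT(*) within each group.
HAVING: keep groups with count ≥ 2.
  central: ids {13, 21} → COUNT(*)=2
  east: ids {6, 11, 23, 24, 31} → COUNT(*)=5
  south: ids {14, 17, 26, 27} → COUNT(*)=4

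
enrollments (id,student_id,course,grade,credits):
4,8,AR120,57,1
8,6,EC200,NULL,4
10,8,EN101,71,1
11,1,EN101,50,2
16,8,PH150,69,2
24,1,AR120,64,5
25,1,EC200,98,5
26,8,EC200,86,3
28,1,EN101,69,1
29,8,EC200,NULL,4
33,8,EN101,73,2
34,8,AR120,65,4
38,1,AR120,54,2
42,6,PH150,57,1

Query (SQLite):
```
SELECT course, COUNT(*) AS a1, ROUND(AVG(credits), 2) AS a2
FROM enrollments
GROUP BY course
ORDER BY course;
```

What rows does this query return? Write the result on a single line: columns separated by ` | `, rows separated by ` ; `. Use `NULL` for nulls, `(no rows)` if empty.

AR120 | 4 | 3 ; EC200 | 4 | 4 ; EN101 | 4 | 1.5 ; PH150 | 2 | 1.5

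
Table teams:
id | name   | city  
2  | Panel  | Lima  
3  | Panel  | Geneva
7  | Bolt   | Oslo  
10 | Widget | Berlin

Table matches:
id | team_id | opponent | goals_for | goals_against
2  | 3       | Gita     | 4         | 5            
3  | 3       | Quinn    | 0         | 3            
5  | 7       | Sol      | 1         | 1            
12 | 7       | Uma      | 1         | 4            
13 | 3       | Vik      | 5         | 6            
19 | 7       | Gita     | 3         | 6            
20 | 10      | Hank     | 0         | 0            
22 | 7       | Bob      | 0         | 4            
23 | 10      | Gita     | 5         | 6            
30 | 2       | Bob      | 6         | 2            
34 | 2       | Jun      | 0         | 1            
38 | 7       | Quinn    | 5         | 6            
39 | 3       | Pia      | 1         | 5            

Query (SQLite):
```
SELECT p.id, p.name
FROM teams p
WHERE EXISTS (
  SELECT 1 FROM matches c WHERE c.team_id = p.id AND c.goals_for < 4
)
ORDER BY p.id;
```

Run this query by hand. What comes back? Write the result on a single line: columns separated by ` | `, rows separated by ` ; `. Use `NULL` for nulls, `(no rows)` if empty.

2 | Panel ; 3 | Panel ; 7 | Bolt ; 10 | Widget

For each teams row, check whether any matches with matching team_id has goals_for < 4.
Keep rows where that is true.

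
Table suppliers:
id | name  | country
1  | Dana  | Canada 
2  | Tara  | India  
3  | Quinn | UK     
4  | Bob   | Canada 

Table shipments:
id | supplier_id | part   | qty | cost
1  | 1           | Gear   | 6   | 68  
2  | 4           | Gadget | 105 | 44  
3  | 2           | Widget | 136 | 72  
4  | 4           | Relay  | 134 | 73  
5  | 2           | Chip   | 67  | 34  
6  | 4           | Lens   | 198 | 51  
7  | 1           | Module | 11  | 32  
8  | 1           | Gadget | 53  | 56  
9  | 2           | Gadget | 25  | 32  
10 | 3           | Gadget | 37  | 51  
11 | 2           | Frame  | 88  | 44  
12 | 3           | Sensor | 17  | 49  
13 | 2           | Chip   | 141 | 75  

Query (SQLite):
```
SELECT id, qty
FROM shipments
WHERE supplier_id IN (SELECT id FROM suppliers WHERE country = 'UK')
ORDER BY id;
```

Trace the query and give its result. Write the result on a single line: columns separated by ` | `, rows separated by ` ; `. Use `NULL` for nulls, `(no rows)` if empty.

Inner query: suppliers.id where country = 'UK'.
Outer: keep shipments rows whose supplier_id is in that set.
Inner query → {3}

10 | 37 ; 12 | 17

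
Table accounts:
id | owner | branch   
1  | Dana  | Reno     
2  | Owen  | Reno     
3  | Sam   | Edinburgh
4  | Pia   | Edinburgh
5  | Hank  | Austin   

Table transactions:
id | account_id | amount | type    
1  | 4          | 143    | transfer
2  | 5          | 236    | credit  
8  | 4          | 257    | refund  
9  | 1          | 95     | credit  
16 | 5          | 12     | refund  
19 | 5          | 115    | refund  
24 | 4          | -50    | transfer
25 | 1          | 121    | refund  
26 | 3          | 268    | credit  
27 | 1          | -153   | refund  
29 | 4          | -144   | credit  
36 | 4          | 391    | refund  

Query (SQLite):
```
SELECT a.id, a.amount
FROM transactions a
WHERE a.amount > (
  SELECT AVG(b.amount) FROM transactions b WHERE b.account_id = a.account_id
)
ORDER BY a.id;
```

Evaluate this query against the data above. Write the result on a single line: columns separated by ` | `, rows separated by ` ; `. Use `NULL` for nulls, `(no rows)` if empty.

For each transactions row a, compute AVG(amount) over rows sharing a.account_id.
Keep row a if a.amount > that per-group AVG.
  account_id=1: AVG(amount) = 21.0
  account_id=3: AVG(amount) = 268.0
  account_id=4: AVG(amount) = 119.4
  account_id=5: AVG(amount) = 121.0

1 | 143 ; 2 | 236 ; 8 | 257 ; 9 | 95 ; 25 | 121 ; 36 | 391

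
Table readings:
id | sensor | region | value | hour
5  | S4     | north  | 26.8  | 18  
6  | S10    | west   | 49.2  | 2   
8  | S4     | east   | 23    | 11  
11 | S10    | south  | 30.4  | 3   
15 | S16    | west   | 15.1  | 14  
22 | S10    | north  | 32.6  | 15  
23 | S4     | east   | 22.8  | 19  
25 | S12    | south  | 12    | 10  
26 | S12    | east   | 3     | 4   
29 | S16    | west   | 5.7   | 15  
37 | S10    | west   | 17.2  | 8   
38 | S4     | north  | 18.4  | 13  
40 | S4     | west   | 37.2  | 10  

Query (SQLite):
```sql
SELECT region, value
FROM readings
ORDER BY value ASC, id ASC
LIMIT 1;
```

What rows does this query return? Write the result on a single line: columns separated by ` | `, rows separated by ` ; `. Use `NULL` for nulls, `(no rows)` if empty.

east | 3

Sort by value asc, tiebreak id asc: (3, id=26), (5.7, id=29), (12, id=25), (15.1, id=15) …. Take first 1.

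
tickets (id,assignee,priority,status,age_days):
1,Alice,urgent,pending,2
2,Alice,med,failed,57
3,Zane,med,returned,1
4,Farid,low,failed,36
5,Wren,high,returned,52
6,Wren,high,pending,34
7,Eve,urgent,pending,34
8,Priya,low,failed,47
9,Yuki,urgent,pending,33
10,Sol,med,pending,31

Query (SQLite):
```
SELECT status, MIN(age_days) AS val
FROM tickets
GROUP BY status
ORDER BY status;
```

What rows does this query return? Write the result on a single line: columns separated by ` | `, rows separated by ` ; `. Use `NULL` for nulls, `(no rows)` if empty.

Partition tickets by status; compute MIN(age_days) within each group.
  failed: ids {2, 4, 8} → MIN(age_days)=36
  pending: ids {1, 6, 7, 9, 10} → MIN(age_days)=2
  returned: ids {3, 5} → MIN(age_days)=1

failed | 36 ; pending | 2 ; returned | 1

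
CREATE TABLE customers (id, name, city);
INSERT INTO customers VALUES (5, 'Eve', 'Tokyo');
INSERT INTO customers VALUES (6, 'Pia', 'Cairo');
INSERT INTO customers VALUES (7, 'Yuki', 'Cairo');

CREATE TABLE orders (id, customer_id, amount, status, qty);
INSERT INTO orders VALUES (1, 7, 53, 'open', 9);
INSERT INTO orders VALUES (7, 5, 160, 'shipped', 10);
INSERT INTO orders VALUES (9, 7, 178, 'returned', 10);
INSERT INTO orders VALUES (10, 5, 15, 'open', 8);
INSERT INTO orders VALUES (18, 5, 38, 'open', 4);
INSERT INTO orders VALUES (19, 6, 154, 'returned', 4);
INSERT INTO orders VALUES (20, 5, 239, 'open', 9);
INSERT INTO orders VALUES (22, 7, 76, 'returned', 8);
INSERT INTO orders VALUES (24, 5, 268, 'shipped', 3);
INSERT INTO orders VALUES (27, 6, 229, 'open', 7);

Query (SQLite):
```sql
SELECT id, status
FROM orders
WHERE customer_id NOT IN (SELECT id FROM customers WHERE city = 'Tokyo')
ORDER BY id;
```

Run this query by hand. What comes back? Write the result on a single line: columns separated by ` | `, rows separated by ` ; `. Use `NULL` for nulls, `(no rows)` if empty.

Inner query: customers.id where city = 'Tokyo'.
Outer: keep orders rows whose customer_id is not in that set.
Inner query → {5}

1 | open ; 9 | returned ; 19 | returned ; 22 | returned ; 27 | open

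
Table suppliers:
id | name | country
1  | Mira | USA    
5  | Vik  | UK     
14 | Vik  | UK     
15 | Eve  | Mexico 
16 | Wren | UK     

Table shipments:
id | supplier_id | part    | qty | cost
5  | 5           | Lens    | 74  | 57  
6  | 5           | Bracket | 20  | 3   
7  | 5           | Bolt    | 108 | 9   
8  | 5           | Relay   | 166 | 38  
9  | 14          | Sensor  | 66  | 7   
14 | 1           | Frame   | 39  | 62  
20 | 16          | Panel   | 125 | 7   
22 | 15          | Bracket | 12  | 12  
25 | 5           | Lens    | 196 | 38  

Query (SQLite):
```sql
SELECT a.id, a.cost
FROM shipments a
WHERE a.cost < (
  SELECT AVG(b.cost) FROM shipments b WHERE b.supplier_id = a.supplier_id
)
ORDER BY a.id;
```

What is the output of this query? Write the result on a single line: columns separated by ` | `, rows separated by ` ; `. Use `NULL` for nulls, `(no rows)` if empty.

6 | 3 ; 7 | 9

For each shipments row a, compute AVG(cost) over rows sharing a.supplier_id.
Keep row a if a.cost < that per-group AVG.
  supplier_id=1: AVG(cost) = 62.0
  supplier_id=5: AVG(cost) = 29.0
  supplier_id=14: AVG(cost) = 7.0
  supplier_id=15: AVG(cost) = 12.0
  supplier_id=16: AVG(cost) = 7.0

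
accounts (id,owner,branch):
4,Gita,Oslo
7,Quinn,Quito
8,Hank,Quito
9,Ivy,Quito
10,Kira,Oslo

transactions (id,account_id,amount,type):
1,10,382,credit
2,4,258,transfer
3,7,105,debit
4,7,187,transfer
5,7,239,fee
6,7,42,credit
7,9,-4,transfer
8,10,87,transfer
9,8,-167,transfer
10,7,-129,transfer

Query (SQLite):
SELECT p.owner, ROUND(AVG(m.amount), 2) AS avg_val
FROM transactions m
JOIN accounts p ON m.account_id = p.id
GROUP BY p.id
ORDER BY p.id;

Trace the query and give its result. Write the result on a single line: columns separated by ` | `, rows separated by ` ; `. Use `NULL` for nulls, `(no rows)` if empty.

Gita | 258 ; Quinn | 88.8 ; Hank | -167 ; Ivy | -4 ; Kira | 234.5

Join each transactions row to its accounts via account_id.
Group joined rows by accounts.id; compute ROUND(AVG(m.amount), 2) per group.
  4: ids {2} → ROUND(AVG(m.amount), 2)=258
  7: ids {3, 4, 5, 6, 10} → ROUND(AVG(m.amount), 2)=88.8
  8: ids {9} → ROUND(AVG(m.amount), 2)=-167
  9: ids {7} → ROUND(AVG(m.amount), 2)=-4
  10: ids {1, 8} → ROUND(AVG(m.amount), 2)=234.5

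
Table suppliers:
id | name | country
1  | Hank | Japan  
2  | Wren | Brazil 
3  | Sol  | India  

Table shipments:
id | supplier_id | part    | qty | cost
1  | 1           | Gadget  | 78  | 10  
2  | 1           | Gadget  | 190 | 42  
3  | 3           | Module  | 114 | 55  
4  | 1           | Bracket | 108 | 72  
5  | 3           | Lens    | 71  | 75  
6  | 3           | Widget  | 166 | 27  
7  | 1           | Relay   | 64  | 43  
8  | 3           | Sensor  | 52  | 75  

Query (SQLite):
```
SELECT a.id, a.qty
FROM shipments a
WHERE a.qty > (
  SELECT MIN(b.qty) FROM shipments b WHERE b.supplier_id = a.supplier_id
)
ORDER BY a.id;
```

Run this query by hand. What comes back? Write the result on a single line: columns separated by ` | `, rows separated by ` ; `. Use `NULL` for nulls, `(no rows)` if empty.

1 | 78 ; 2 | 190 ; 3 | 114 ; 4 | 108 ; 5 | 71 ; 6 | 166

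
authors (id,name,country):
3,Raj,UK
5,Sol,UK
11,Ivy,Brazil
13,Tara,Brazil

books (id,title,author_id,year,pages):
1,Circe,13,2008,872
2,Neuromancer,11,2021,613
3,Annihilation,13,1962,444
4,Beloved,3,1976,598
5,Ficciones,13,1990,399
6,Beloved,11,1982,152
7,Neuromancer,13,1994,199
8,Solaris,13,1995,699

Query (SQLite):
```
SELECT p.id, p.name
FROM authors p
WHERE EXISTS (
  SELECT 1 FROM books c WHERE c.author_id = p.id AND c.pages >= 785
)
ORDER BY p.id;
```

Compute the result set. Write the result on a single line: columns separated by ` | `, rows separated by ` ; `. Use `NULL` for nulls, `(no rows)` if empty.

13 | Tara

For each authors row, check whether any books with matching author_id has pages >= 785.
Keep rows where that is true.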